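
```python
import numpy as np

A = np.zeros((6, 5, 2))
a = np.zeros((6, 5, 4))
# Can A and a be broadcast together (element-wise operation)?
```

No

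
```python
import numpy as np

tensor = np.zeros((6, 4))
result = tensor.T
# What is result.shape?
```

(4, 6)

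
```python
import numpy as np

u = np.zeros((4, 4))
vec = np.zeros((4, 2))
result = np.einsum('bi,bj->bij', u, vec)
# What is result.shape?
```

(4, 4, 2)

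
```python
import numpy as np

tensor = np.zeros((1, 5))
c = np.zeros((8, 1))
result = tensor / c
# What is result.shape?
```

(8, 5)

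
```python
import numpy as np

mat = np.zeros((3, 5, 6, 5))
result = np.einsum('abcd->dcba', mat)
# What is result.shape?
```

(5, 6, 5, 3)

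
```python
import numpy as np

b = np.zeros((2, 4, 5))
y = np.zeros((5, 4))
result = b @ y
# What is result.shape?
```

(2, 4, 4)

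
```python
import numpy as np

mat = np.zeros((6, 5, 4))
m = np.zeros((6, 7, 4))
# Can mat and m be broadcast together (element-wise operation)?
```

No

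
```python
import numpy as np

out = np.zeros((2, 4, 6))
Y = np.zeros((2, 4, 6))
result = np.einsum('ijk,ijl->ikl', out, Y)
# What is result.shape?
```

(2, 6, 6)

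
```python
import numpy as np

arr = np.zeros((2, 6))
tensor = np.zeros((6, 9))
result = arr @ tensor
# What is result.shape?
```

(2, 9)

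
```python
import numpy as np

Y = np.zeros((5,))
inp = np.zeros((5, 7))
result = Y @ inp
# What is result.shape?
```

(7,)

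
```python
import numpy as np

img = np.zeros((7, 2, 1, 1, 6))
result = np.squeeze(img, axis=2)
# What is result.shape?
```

(7, 2, 1, 6)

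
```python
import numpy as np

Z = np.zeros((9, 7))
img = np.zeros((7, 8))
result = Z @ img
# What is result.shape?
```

(9, 8)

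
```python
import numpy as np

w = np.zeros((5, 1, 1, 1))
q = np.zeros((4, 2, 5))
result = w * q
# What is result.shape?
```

(5, 4, 2, 5)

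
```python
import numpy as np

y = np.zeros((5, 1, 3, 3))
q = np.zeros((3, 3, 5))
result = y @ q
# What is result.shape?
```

(5, 3, 3, 5)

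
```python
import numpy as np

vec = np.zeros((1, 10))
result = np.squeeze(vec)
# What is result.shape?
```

(10,)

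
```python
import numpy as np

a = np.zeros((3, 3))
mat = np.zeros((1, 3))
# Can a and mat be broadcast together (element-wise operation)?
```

Yes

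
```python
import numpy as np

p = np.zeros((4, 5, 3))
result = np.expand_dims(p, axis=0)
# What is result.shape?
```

(1, 4, 5, 3)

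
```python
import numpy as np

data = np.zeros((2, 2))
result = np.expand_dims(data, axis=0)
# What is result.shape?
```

(1, 2, 2)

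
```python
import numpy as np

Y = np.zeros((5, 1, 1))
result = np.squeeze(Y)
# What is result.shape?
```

(5,)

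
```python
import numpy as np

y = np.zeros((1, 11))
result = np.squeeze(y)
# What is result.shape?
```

(11,)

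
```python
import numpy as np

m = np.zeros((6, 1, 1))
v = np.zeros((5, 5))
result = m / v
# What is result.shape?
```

(6, 5, 5)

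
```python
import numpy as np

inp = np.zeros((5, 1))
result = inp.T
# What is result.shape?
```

(1, 5)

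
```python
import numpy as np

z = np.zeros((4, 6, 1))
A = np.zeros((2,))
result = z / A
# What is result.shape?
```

(4, 6, 2)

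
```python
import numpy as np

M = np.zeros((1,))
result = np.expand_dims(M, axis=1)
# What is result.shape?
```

(1, 1)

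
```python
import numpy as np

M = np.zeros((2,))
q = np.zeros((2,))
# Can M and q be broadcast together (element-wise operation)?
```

Yes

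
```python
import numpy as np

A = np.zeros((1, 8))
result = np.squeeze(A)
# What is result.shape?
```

(8,)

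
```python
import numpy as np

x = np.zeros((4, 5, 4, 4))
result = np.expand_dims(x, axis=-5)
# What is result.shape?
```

(1, 4, 5, 4, 4)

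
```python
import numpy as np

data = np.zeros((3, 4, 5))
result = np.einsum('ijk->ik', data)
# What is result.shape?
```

(3, 5)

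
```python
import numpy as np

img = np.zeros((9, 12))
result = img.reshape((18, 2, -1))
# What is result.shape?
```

(18, 2, 3)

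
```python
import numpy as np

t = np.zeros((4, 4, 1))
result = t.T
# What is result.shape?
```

(1, 4, 4)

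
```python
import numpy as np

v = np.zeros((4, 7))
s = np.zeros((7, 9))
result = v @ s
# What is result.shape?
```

(4, 9)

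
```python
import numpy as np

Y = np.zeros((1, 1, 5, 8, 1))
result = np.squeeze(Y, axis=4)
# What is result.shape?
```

(1, 1, 5, 8)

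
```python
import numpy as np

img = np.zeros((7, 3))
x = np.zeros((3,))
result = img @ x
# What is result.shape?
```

(7,)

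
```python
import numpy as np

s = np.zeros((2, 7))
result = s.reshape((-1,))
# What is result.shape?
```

(14,)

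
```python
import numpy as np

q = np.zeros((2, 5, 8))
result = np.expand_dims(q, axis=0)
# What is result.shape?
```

(1, 2, 5, 8)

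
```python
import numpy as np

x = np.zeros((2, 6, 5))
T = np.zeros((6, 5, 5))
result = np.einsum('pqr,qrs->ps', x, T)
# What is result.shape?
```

(2, 5)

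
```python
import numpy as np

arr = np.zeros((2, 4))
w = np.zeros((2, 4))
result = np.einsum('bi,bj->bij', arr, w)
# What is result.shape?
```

(2, 4, 4)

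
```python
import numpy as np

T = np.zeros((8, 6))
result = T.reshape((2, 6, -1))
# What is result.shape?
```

(2, 6, 4)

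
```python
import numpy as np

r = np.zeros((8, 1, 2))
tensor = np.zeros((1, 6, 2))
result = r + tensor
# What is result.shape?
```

(8, 6, 2)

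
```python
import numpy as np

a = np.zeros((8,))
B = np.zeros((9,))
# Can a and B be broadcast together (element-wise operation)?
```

No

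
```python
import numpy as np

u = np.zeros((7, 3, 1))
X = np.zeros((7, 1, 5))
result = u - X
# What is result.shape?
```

(7, 3, 5)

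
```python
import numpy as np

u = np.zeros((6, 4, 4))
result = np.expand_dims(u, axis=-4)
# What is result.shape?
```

(1, 6, 4, 4)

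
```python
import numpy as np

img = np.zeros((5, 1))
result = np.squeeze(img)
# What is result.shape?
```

(5,)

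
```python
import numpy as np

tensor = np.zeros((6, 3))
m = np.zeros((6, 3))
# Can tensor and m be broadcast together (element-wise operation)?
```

Yes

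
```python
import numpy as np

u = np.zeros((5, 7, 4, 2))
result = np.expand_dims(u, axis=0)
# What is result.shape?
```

(1, 5, 7, 4, 2)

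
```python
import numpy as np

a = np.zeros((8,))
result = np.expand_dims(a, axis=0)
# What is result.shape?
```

(1, 8)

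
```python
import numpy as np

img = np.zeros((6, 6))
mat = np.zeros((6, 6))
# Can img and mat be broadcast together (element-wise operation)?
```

Yes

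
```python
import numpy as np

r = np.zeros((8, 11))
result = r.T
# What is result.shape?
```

(11, 8)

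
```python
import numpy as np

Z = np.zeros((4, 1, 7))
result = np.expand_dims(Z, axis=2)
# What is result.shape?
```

(4, 1, 1, 7)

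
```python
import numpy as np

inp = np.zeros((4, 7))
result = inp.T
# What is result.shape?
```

(7, 4)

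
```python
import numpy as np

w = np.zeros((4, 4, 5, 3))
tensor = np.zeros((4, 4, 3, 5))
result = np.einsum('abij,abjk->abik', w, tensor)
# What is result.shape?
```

(4, 4, 5, 5)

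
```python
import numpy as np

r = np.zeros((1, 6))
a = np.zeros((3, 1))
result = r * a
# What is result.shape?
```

(3, 6)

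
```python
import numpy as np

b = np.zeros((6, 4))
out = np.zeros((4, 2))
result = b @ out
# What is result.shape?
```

(6, 2)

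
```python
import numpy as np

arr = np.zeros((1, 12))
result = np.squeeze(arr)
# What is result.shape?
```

(12,)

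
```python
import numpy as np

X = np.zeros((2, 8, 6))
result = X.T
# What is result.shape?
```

(6, 8, 2)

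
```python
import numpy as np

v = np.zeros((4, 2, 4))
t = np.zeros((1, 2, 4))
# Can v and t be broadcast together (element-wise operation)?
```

Yes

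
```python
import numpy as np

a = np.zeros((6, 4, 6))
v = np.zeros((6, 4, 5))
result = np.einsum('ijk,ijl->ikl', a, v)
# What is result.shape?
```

(6, 6, 5)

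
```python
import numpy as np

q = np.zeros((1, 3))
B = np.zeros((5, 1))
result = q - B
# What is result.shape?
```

(5, 3)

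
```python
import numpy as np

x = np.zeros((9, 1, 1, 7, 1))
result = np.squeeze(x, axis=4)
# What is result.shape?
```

(9, 1, 1, 7)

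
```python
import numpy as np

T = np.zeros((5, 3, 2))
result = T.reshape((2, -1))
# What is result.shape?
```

(2, 15)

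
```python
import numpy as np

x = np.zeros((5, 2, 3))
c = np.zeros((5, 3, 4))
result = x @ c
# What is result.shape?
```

(5, 2, 4)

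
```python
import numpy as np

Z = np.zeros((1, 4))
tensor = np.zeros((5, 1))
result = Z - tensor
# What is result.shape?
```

(5, 4)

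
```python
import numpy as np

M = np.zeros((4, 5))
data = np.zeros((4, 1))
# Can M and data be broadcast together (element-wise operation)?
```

Yes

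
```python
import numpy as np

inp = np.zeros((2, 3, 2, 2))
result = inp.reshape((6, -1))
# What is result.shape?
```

(6, 4)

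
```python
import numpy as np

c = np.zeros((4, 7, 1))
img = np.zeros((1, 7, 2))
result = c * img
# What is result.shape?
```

(4, 7, 2)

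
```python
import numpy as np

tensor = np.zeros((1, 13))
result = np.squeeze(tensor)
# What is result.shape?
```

(13,)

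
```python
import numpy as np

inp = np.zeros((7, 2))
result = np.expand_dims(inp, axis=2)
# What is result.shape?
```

(7, 2, 1)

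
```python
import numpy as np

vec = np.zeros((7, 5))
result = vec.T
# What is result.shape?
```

(5, 7)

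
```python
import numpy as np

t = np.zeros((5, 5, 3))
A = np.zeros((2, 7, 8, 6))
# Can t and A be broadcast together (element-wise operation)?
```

No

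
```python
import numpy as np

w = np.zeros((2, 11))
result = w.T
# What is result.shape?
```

(11, 2)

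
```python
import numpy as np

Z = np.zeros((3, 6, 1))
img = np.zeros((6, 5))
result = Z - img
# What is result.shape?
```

(3, 6, 5)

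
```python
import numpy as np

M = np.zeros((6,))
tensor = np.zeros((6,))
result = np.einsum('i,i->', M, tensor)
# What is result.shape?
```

()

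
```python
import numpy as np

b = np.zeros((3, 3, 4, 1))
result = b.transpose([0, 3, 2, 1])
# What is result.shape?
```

(3, 1, 4, 3)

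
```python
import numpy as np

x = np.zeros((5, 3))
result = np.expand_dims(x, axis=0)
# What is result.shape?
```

(1, 5, 3)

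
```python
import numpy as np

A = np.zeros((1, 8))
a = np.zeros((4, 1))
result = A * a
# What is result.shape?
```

(4, 8)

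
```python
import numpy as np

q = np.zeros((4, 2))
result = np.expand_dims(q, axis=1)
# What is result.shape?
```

(4, 1, 2)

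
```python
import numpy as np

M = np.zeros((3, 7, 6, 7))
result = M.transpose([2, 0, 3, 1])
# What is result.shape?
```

(6, 3, 7, 7)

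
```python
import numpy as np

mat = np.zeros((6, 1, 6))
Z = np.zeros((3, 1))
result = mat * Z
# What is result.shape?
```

(6, 3, 6)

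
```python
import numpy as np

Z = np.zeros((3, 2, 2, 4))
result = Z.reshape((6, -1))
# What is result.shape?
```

(6, 8)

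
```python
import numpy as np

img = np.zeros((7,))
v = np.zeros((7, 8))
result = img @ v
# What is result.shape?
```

(8,)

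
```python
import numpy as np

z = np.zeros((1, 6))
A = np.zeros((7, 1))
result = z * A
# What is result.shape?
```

(7, 6)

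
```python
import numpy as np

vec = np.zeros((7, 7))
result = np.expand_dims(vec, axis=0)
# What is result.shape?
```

(1, 7, 7)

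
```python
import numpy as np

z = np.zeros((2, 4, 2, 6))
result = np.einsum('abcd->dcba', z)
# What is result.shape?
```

(6, 2, 4, 2)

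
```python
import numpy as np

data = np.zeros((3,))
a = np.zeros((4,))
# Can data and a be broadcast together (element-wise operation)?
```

No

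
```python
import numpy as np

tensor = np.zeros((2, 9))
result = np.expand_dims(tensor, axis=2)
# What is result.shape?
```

(2, 9, 1)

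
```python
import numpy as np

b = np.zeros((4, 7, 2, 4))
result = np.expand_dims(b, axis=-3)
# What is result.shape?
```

(4, 7, 1, 2, 4)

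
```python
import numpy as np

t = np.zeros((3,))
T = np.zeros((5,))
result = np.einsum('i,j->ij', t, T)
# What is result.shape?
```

(3, 5)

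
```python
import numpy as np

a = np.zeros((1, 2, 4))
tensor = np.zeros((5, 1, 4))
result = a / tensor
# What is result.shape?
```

(5, 2, 4)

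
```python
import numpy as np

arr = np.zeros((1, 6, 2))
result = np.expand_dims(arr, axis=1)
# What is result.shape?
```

(1, 1, 6, 2)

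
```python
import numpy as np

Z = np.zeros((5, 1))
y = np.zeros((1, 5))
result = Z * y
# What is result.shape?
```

(5, 5)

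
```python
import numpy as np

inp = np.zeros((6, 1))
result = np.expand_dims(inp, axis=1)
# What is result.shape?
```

(6, 1, 1)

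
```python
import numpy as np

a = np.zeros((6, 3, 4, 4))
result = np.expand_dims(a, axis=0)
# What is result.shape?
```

(1, 6, 3, 4, 4)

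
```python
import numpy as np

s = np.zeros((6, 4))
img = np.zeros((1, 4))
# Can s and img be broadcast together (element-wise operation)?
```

Yes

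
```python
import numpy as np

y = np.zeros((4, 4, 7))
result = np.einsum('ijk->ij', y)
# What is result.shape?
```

(4, 4)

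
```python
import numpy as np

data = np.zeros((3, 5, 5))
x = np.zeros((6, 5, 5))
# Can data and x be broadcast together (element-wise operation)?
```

No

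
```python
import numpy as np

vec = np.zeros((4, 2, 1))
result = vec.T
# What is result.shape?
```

(1, 2, 4)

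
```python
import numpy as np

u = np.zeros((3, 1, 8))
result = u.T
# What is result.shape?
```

(8, 1, 3)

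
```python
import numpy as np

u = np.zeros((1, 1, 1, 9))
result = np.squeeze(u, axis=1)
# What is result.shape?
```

(1, 1, 9)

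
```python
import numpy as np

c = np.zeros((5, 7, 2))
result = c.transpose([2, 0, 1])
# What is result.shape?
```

(2, 5, 7)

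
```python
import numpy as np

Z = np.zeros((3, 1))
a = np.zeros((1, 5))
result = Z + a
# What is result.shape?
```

(3, 5)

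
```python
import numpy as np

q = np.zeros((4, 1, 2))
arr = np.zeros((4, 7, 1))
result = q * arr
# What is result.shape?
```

(4, 7, 2)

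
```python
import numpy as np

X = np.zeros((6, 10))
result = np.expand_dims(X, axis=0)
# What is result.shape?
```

(1, 6, 10)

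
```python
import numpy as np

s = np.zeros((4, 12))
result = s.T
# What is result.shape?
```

(12, 4)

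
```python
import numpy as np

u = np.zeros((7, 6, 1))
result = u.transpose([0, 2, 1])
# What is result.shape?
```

(7, 1, 6)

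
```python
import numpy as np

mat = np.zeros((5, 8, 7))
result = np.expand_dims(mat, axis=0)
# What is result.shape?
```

(1, 5, 8, 7)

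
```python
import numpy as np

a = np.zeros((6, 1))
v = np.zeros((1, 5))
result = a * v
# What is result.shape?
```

(6, 5)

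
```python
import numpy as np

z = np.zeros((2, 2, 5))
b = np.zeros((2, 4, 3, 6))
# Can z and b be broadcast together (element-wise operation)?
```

No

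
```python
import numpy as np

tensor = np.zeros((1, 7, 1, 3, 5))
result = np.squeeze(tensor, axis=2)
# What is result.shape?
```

(1, 7, 3, 5)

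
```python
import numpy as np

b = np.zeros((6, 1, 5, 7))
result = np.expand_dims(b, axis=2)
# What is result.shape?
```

(6, 1, 1, 5, 7)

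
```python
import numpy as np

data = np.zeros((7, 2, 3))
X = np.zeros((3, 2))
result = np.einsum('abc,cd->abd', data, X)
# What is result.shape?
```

(7, 2, 2)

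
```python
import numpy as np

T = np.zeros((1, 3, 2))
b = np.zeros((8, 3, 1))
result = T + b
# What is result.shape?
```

(8, 3, 2)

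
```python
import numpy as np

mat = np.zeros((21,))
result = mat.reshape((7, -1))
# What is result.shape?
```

(7, 3)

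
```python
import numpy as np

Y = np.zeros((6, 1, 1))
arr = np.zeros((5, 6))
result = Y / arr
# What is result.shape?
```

(6, 5, 6)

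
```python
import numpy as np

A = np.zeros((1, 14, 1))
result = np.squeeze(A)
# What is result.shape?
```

(14,)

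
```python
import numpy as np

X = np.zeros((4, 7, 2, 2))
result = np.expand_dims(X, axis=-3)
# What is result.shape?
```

(4, 7, 1, 2, 2)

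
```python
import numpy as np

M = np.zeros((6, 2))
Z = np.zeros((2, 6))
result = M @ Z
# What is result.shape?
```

(6, 6)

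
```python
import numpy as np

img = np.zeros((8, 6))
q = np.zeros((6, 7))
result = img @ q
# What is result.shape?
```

(8, 7)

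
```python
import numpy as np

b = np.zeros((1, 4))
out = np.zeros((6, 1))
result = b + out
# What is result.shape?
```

(6, 4)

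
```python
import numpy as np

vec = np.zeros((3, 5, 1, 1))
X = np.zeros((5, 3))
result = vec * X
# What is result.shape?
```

(3, 5, 5, 3)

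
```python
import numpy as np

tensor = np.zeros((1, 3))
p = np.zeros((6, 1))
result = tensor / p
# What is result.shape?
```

(6, 3)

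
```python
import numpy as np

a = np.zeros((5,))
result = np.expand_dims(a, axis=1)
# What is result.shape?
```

(5, 1)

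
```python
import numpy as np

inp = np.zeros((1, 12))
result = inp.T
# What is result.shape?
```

(12, 1)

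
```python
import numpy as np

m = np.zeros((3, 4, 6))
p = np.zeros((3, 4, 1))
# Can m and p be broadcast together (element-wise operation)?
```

Yes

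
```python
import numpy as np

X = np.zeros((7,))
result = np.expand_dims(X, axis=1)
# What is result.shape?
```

(7, 1)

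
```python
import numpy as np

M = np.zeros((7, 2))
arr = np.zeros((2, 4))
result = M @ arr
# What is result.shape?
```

(7, 4)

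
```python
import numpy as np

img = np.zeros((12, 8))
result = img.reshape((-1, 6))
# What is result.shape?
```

(16, 6)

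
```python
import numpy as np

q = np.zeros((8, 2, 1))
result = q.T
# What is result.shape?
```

(1, 2, 8)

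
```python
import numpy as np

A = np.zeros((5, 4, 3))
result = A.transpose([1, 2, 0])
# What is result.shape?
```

(4, 3, 5)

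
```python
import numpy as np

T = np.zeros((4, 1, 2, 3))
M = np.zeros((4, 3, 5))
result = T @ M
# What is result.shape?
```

(4, 4, 2, 5)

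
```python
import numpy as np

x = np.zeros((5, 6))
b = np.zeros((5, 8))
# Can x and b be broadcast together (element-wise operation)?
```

No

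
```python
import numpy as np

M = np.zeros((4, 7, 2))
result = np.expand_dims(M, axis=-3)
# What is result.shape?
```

(4, 1, 7, 2)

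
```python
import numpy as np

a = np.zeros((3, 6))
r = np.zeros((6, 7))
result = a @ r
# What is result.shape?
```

(3, 7)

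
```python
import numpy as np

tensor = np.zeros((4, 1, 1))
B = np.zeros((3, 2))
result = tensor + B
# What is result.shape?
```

(4, 3, 2)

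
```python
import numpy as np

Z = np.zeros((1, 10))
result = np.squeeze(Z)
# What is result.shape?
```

(10,)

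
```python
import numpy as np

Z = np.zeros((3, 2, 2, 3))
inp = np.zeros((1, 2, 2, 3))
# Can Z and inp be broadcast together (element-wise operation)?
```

Yes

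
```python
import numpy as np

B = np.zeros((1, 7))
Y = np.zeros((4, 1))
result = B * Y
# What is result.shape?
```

(4, 7)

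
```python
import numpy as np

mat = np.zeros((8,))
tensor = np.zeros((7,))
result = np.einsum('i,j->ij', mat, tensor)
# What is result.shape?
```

(8, 7)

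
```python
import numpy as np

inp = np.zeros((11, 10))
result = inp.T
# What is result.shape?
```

(10, 11)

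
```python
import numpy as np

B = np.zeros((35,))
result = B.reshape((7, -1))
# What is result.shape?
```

(7, 5)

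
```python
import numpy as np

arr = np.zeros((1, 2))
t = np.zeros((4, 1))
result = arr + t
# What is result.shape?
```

(4, 2)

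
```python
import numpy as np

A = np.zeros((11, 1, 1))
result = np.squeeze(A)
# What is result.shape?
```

(11,)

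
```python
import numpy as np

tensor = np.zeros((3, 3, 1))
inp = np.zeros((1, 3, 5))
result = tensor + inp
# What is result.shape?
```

(3, 3, 5)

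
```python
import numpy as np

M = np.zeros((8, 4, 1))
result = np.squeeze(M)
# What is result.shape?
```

(8, 4)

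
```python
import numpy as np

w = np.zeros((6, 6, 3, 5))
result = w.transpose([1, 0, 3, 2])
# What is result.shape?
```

(6, 6, 5, 3)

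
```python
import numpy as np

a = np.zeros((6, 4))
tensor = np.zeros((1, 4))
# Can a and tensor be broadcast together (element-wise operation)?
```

Yes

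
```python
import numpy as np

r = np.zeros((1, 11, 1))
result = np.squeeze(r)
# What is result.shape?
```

(11,)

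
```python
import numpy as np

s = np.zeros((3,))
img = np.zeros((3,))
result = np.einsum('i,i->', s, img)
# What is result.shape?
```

()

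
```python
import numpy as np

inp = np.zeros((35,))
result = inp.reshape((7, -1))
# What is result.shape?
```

(7, 5)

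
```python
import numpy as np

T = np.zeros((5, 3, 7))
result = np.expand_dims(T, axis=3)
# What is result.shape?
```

(5, 3, 7, 1)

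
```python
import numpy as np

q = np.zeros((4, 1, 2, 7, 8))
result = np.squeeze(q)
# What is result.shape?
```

(4, 2, 7, 8)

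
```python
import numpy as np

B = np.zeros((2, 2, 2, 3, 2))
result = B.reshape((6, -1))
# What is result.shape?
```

(6, 8)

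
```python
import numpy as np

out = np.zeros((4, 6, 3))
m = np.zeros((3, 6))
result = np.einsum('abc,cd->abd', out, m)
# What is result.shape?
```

(4, 6, 6)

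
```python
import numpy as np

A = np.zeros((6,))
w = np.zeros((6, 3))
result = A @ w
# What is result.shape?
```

(3,)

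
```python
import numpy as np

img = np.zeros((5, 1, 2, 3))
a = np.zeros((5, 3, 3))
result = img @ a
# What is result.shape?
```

(5, 5, 2, 3)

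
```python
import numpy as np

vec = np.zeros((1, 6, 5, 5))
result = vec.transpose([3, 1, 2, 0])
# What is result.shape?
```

(5, 6, 5, 1)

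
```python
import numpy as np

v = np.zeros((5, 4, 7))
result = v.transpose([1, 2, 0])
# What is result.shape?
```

(4, 7, 5)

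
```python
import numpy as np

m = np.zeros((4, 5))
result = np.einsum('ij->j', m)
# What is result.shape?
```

(5,)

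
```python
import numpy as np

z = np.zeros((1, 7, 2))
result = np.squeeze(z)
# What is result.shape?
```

(7, 2)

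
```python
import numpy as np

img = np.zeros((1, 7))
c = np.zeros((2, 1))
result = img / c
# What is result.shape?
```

(2, 7)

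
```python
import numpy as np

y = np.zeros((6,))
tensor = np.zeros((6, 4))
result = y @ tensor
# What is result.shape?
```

(4,)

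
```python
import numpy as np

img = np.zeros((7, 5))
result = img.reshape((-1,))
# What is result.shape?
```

(35,)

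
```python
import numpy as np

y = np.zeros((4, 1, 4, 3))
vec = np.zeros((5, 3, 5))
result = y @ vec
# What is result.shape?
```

(4, 5, 4, 5)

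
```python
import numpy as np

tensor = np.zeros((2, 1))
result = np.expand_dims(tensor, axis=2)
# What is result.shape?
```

(2, 1, 1)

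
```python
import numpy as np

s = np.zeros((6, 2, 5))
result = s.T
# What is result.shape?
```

(5, 2, 6)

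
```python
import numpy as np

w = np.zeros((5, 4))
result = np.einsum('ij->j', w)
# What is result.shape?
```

(4,)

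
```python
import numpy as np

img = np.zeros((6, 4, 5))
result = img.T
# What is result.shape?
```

(5, 4, 6)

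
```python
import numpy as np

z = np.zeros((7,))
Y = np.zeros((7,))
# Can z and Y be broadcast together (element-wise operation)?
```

Yes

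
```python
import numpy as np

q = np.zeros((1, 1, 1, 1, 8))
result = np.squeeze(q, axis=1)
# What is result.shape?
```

(1, 1, 1, 8)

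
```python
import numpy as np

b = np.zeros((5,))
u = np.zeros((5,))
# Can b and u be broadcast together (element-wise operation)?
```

Yes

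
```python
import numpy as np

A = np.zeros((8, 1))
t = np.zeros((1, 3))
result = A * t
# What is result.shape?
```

(8, 3)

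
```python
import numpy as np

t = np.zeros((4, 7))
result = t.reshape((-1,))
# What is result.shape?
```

(28,)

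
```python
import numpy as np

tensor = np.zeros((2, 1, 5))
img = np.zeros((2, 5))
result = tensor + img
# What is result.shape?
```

(2, 2, 5)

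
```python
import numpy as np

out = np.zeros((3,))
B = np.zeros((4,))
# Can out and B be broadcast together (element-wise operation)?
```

No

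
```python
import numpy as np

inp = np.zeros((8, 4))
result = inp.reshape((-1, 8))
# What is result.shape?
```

(4, 8)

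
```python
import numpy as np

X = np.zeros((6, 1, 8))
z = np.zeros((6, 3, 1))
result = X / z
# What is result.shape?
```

(6, 3, 8)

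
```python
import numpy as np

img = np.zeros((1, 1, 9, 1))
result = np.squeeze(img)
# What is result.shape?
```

(9,)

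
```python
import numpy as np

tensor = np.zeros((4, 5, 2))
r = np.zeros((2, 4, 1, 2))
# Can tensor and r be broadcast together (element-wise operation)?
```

Yes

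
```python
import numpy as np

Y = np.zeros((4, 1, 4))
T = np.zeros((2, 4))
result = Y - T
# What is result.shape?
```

(4, 2, 4)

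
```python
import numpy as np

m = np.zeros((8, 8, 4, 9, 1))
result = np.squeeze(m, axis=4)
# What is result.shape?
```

(8, 8, 4, 9)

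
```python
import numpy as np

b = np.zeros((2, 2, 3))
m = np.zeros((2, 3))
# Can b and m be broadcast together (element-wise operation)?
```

Yes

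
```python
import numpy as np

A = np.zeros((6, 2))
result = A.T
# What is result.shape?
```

(2, 6)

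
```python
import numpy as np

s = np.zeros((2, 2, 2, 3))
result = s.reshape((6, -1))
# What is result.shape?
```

(6, 4)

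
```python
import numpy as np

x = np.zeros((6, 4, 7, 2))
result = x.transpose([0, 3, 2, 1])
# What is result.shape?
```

(6, 2, 7, 4)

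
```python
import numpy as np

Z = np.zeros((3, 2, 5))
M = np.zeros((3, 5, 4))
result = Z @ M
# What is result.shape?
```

(3, 2, 4)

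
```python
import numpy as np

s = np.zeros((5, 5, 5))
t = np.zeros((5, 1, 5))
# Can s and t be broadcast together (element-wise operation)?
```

Yes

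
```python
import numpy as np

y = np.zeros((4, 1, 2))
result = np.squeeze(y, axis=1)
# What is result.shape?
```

(4, 2)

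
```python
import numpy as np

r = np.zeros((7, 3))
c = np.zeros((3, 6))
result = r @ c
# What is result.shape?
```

(7, 6)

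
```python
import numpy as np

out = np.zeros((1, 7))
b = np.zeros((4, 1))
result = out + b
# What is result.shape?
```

(4, 7)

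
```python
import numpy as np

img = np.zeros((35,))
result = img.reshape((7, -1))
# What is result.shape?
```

(7, 5)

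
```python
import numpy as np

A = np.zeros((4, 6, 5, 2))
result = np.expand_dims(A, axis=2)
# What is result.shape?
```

(4, 6, 1, 5, 2)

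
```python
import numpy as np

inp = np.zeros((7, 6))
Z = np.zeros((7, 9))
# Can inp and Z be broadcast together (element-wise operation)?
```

No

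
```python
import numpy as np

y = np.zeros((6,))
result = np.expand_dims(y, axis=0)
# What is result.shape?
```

(1, 6)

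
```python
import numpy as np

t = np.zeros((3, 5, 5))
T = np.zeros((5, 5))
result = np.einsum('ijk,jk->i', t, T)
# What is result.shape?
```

(3,)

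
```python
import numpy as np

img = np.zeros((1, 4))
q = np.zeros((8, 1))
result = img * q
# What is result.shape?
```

(8, 4)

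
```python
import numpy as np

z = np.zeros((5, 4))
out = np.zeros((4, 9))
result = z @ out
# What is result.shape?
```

(5, 9)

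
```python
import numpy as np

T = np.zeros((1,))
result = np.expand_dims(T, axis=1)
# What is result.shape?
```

(1, 1)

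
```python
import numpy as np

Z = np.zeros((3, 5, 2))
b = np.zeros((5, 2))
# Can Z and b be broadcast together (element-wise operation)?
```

Yes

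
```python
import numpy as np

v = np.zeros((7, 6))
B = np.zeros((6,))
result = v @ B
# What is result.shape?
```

(7,)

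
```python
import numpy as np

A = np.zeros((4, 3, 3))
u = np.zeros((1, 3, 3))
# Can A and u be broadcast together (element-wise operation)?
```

Yes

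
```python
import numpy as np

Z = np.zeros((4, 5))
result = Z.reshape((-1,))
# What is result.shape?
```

(20,)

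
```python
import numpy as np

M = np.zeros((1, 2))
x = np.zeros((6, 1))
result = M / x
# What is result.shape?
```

(6, 2)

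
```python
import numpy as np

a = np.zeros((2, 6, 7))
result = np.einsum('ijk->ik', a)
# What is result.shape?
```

(2, 7)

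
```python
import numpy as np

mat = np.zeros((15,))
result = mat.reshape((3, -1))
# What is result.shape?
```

(3, 5)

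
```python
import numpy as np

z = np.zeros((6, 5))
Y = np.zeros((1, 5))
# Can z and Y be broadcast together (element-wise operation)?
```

Yes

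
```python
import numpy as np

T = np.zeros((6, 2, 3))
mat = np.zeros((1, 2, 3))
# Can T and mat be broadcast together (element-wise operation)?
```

Yes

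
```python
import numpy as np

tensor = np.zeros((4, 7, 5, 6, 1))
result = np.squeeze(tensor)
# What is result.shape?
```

(4, 7, 5, 6)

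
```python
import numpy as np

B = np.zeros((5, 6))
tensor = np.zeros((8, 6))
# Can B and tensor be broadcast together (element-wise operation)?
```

No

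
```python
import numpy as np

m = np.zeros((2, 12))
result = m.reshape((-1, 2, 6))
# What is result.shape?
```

(2, 2, 6)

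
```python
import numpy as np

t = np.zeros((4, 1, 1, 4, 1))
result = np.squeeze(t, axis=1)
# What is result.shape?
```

(4, 1, 4, 1)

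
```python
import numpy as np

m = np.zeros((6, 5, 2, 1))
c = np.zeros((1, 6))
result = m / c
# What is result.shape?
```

(6, 5, 2, 6)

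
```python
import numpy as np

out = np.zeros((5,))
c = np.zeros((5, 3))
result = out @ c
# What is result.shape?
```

(3,)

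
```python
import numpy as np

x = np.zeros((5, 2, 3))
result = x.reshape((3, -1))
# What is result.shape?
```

(3, 10)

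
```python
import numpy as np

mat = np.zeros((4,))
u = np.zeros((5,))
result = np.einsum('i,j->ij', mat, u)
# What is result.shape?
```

(4, 5)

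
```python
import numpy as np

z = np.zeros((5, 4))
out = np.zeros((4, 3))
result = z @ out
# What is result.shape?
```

(5, 3)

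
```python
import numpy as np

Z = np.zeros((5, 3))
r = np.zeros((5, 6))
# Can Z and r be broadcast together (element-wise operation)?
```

No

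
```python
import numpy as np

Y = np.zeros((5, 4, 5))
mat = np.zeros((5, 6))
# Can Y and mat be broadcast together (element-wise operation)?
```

No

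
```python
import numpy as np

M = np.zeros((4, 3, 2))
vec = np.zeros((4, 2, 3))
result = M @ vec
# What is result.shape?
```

(4, 3, 3)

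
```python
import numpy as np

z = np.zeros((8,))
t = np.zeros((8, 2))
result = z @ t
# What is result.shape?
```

(2,)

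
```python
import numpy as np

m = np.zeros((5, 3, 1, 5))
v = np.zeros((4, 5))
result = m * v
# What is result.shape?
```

(5, 3, 4, 5)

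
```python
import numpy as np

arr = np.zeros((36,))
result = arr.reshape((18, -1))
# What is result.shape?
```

(18, 2)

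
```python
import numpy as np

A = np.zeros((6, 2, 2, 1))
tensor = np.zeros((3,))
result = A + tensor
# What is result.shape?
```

(6, 2, 2, 3)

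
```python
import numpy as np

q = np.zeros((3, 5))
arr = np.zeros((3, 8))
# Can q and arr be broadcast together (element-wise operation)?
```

No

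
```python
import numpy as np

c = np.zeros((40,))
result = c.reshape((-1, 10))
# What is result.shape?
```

(4, 10)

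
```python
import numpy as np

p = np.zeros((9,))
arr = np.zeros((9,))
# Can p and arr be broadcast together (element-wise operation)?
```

Yes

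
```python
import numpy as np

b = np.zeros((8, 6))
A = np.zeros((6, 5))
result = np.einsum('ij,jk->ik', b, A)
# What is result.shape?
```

(8, 5)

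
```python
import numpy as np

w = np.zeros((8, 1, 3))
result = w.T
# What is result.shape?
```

(3, 1, 8)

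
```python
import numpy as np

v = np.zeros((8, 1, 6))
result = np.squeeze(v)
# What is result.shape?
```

(8, 6)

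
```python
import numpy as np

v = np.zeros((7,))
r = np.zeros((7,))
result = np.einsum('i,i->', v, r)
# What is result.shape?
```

()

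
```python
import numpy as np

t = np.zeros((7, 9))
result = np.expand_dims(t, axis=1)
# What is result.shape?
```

(7, 1, 9)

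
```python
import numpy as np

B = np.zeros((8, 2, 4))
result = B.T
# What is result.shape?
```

(4, 2, 8)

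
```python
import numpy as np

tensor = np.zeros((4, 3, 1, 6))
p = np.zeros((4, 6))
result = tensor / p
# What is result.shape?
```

(4, 3, 4, 6)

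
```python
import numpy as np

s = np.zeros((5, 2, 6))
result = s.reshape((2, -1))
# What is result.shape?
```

(2, 30)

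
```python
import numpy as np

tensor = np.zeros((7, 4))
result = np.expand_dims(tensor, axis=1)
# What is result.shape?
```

(7, 1, 4)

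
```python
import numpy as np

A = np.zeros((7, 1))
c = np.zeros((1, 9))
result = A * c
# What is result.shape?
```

(7, 9)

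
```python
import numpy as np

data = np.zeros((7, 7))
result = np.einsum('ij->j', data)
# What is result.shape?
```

(7,)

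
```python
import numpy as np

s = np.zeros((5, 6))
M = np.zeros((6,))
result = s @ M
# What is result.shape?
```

(5,)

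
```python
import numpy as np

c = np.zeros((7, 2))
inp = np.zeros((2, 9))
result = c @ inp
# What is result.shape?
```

(7, 9)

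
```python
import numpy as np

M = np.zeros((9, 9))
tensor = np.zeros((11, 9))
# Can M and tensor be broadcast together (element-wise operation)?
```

No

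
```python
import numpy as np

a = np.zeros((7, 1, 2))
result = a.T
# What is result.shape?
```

(2, 1, 7)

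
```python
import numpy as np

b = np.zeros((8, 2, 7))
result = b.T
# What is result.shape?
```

(7, 2, 8)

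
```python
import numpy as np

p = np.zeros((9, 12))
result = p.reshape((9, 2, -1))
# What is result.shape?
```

(9, 2, 6)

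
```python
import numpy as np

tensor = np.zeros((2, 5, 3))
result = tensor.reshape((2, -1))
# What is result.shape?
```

(2, 15)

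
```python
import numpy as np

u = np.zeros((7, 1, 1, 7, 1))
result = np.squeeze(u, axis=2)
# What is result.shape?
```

(7, 1, 7, 1)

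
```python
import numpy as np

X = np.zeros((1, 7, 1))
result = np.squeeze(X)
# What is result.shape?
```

(7,)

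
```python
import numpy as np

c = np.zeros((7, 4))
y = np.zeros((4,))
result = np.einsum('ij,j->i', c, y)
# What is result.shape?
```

(7,)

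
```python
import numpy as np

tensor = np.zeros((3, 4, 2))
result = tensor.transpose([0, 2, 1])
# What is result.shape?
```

(3, 2, 4)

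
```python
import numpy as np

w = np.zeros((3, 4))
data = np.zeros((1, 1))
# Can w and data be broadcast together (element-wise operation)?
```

Yes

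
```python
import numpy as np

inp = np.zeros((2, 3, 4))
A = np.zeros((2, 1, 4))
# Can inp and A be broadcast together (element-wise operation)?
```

Yes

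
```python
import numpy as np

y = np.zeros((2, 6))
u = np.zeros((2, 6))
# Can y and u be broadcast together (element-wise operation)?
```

Yes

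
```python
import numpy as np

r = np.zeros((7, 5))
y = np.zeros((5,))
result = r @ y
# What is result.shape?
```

(7,)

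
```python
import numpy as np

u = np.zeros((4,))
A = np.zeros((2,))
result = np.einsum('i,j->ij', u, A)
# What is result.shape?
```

(4, 2)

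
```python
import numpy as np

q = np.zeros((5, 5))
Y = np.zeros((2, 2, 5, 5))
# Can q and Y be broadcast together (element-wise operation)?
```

Yes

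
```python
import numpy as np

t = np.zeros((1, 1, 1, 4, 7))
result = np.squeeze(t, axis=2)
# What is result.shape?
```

(1, 1, 4, 7)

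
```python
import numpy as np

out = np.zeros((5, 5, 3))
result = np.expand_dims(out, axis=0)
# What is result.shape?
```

(1, 5, 5, 3)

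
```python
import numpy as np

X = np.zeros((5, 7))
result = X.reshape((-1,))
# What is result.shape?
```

(35,)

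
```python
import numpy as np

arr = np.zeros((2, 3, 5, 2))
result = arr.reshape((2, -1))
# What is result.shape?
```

(2, 30)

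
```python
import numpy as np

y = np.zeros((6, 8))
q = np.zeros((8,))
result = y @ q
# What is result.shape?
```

(6,)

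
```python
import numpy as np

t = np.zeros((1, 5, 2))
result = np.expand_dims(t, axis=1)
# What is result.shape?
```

(1, 1, 5, 2)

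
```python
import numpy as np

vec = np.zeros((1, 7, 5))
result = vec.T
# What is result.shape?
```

(5, 7, 1)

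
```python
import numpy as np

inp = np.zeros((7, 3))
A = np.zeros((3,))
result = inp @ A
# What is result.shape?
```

(7,)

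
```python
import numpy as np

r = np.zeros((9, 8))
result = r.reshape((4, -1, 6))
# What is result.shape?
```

(4, 3, 6)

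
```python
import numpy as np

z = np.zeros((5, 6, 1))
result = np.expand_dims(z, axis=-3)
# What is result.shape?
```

(5, 1, 6, 1)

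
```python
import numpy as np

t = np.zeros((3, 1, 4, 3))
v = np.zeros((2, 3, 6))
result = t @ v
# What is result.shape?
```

(3, 2, 4, 6)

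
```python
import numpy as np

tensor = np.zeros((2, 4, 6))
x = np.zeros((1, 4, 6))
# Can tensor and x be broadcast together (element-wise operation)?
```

Yes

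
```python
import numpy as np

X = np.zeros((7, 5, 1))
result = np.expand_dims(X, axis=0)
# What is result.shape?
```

(1, 7, 5, 1)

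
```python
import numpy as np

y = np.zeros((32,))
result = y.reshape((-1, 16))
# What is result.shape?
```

(2, 16)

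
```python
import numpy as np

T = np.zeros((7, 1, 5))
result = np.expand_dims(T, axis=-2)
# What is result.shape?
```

(7, 1, 1, 5)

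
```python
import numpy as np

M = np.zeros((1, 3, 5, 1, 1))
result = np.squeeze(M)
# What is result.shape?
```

(3, 5)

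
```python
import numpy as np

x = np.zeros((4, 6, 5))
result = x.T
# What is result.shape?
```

(5, 6, 4)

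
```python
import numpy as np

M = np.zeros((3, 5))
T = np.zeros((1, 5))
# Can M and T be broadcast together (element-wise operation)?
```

Yes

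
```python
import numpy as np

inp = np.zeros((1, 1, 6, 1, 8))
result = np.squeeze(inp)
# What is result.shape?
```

(6, 8)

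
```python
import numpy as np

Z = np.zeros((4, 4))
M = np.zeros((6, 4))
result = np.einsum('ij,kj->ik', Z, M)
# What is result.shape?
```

(4, 6)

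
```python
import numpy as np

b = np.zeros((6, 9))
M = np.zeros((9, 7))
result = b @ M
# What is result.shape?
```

(6, 7)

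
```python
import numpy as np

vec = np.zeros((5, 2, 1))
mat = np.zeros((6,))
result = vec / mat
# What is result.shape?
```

(5, 2, 6)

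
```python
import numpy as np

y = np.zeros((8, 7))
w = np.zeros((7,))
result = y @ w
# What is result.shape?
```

(8,)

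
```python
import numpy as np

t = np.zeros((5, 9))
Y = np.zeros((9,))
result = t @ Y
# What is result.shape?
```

(5,)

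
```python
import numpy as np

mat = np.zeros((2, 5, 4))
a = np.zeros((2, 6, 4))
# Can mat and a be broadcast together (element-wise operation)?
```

No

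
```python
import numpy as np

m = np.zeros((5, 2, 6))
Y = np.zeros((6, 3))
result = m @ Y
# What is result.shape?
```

(5, 2, 3)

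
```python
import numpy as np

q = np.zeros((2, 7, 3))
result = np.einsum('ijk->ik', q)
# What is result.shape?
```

(2, 3)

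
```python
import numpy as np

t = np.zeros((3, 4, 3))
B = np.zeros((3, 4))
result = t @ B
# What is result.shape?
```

(3, 4, 4)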